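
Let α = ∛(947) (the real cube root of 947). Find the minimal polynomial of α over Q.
m_α(x) = x^3 - 947

α satisfies α^3 = 947, so x^3 - 947 annihilates α. By the rational root test, a rational root p/q (in lowest terms) of x^3 - 947 would satisfy p^3 = 947 q^3, forcing q = 1 and p^3 = 947; but 947 is not a perfect cube, contradiction. A monic cubic over Q with no rational root is irreducible (any nontrivial factorization would include a linear factor). Hence x^3 - 947 is the minimal polynomial of α, and in particular [Q(α):Q] = 3.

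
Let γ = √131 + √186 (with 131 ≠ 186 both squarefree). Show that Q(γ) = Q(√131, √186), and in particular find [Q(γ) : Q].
[Q(γ) : Q] = 4 (equivalently, Q(γ) = Q(√131, √186))

Obviously Q(γ) ⊆ Q(√131, √186), and [Q(√131, √186):Q] = 4 (since 131, 186 are distinct squarefree integers > 1 with 24366 not a perfect square). To show equality we compute the minimal polynomial of γ. From γ = √131 + √186: γ^2 = 131 + 2√(24366) + 186 = 317 + 2√(24366), so γ^2 - 317 = 2√(24366); squaring, (γ^2 - 317)^2 = 4·24366, i.e. γ^4 - 634γ^2 + 100489 - 97464 = 0, i.e. γ^4 - 634γ^2 + 3025 = 0. So γ is a root of x^4 - 634x^2 + 3025. This polynomial is irreducible over Q: it has no rational root (each ±√131 ± √186 is irrational), and any factorization into two quadratics over Q would force √(24366) ∈ Q (pairing opposite roots) or √131, √186 ∈ Q (other pairings), all impossible. Hence [Q(γ):Q] = 4 = [Q(√131, √186):Q], so Q(γ) = Q(√131, √186).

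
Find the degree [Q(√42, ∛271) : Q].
[Q(√42, ∛271) : Q] = 6

Let L = Q(√42, ∛271). Since Q(√42) ⊂ L and [Q(√42):Q] = 2, the tower law gives 2 | [L:Q]. Likewise Q(∛271) ⊂ L with [Q(∛271):Q] = 3 (because 271 is not a perfect cube), so 3 | [L:Q]. As gcd(2,3) = 1, [L:Q] is divisible by 6. Conversely L is generated over Q by √42 and ∛271, so [L:Q] ≤ 2·3 = 6. Therefore [Q(√42, ∛271) : Q] = 6.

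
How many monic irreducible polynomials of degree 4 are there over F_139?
There are 93320430 monic irreducible polynomials of degree 4 over F_139

Each element of F_{139^4} that lies in no proper subfield is a root of exactly one monic irreducible of degree 4 over F_139, and each such polynomial has 4 distinct roots in F_{139^4}. By Möbius inversion the count is N_139(4) = (1/4) Σ_{d|4} μ(4/d) · 139^d = (1/4)(μ(4)·139^1 + μ(2)·139^2 + μ(1)·139^4) = 373281720/4 = 93320430.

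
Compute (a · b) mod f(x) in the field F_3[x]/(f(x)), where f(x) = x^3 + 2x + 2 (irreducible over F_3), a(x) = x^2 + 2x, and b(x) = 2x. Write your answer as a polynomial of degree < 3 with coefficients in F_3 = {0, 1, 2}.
a · b ≡ x^2 + 2x + 2 (mod f(x))

Multiply in F_3[x]: a(x)·b(x) = (x^2 + 2x)·(2x) = 2x^3 + x^2. This has degree ≥ 3, so divide by f(x) over F_3: 2x^3 + x^2 = (2)·(x^3 + 2x + 2) + (x^2 + 2x + 2). Hence a·b ≡ x^2 + 2x + 2 (mod f). (F_3[x]/(f) is a field with 3^3 = 27 elements since f is irreducible of degree 3.)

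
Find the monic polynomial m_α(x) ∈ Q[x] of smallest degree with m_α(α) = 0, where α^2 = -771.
m_α(x) = x^2 + 771

α satisfies α^2 + 771 = 0, so x^2 + 771 annihilates α. Since d = -771 is squarefree and ≠ 1, it is not a perfect square in Q, so x^2 + 771 has no rational root and is therefore irreducible over Q (a degree-2 polynomial over a field is irreducible iff it has no root). Hence m_α(x) = x^2 + 771.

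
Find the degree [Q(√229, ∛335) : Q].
[Q(√229, ∛335) : Q] = 6

Let L = Q(√229, ∛335). Since Q(√229) ⊂ L and [Q(√229):Q] = 2, the tower law gives 2 | [L:Q]. Likewise Q(∛335) ⊂ L with [Q(∛335):Q] = 3 (because 335 is not a perfect cube), so 3 | [L:Q]. As gcd(2,3) = 1, [L:Q] is divisible by 6. Conversely L is generated over Q by √229 and ∛335, so [L:Q] ≤ 2·3 = 6. Therefore [Q(√229, ∛335) : Q] = 6.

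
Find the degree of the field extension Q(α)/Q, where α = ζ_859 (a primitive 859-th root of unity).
[Q(α):Q] = 858

The minimal polynomial of ζ_859 over Q is the 859-th cyclotomic polynomial Φ_859(x), which is irreducible over Q and has degree φ(859) = 858. Hence [Q(α):Q] = φ(859) = 858.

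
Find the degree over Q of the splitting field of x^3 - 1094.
[K : Q] = 6

The roots of x^3 - 1094 are ∛1094, ω∛1094, ω^2∛1094 where ω = e^(2πi/3) is a primitive cube root of unity, so K = Q(∛1094, ω). Now [Q(∛1094):Q] = 3 (since 1094 is not a perfect cube, x^3 - 1094 is irreducible) and [Q(ω):Q] = 2. Both 2 and 3 divide [K:Q], and [K:Q] ≤ 3·2 = 6, so [K:Q] = 6. (Equivalently: Q(∛1094) ⊂ R but ω ∉ R, so [K : Q(∛1094)] = 2.)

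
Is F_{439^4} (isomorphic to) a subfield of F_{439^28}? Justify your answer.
Yes: F_{439^4} is a subfield of F_{439^28}

F_{p^m} embeds in F_{p^n} iff m | n (since F_{p^n} is the splitting field of x^(p^n) - x, and F_{p^m} ⊂ F_{p^n} forces p^n to be a power of p^m, i.e. m | n; conversely if m | n then every root of x^(p^m) - x is a root of x^(p^n) - x). Here 4 | 28 (since 28 = 7·4), so F_{439^4} is a subfield of F_{439^28}, and [F_{439^28} : F_{439^4}] = 28/4 = 7.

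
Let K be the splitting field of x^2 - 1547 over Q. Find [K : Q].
[K : Q] = 2

f(x) = x^2 - 1547 factors as (x - √1547)(x + √1547). The splitting field is K = Q(√1547). Since 1547 is squarefree and > 1, it is not a perfect square, so x^2 - 1547 is irreducible over Q and [Q(√1547) : Q] = 2. Hence [K : Q] = 2.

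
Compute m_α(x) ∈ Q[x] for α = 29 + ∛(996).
m_α(x) = x^3 - 87x^2 + 2523x - 25385

Set β = α - 29 = ∛(996), so β^3 = 996. Then (α - 29)^3 - 996 = 0, i.e. α is a root of g(x) = (x - 29)^3 - 996 = x^3 - 87x^2 + 2523x - 25385. Since g(x) = h(x - 29) where h(x) = x^3 - 996, and h is irreducible over Q (because 996 is not a perfect cube, so h has no rational root, and a monic cubic with no rational root is irreducible), g is also irreducible (irreducibility is preserved under the substitution x → x - 29). Hence m_α(x) = x^3 - 87x^2 + 2523x - 25385.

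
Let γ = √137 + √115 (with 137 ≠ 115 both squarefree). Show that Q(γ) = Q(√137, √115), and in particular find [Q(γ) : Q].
[Q(γ) : Q] = 4 (equivalently, Q(γ) = Q(√137, √115))

Obviously Q(γ) ⊆ Q(√137, √115), and [Q(√137, √115):Q] = 4 (since 137, 115 are distinct squarefree integers > 1 with 15755 not a perfect square). To show equality we compute the minimal polynomial of γ. From γ = √137 + √115: γ^2 = 137 + 2√(15755) + 115 = 252 + 2√(15755), so γ^2 - 252 = 2√(15755); squaring, (γ^2 - 252)^2 = 4·15755, i.e. γ^4 - 504γ^2 + 63504 - 63020 = 0, i.e. γ^4 - 504γ^2 + 484 = 0. So γ is a root of x^4 - 504x^2 + 484. This polynomial is irreducible over Q: it has no rational root (each ±√137 ± √115 is irrational), and any factorization into two quadratics over Q would force √(15755) ∈ Q (pairing opposite roots) or √137, √115 ∈ Q (other pairings), all impossible. Hence [Q(γ):Q] = 4 = [Q(√137, √115):Q], so Q(γ) = Q(√137, √115).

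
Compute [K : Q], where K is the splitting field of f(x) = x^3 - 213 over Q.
[K : Q] = 6

The roots of x^3 - 213 are ∛213, ω∛213, ω^2∛213 where ω = e^(2πi/3) is a primitive cube root of unity, so K = Q(∛213, ω). Now [Q(∛213):Q] = 3 (since 213 is not a perfect cube, x^3 - 213 is irreducible) and [Q(ω):Q] = 2. Both 2 and 3 divide [K:Q], and [K:Q] ≤ 3·2 = 6, so [K:Q] = 6. (Equivalently: Q(∛213) ⊂ R but ω ∉ R, so [K : Q(∛213)] = 2.)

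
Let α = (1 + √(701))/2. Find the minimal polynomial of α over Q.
m_α(x) = x^2 - x - 175

From 2α - 1 = √(701), squaring gives (2α - 1)^2 = 701, i.e. 4α^2 - 4α + 1 = 701, so α^2 - α + (1 - 701)/4 = 0. Since 701 ≡ 1 (mod 4), (1 - 701)/4 = -175 ∈ Z. The polynomial x^2 - x - 175 has discriminant 1 - 4·(-175) = 701, which is not a perfect square in Q (d = 701 is squarefree and ≠ 1), so x^2 - x - 175 is irreducible over Q. It is the minimal polynomial of α.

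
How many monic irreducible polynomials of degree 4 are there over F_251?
There are 992265750 monic irreducible polynomials of degree 4 over F_251

Each element of F_{251^4} that lies in no proper subfield is a root of exactly one monic irreducible of degree 4 over F_251, and each such polynomial has 4 distinct roots in F_{251^4}. By Möbius inversion the count is N_251(4) = (1/4) Σ_{d|4} μ(4/d) · 251^d = (1/4)(μ(4)·251^1 + μ(2)·251^2 + μ(1)·251^4) = 3969063000/4 = 992265750.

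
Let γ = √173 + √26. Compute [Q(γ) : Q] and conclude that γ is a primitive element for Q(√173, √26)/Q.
[Q(γ) : Q] = 4 (equivalently, Q(γ) = Q(√173, √26))

Obviously Q(γ) ⊆ Q(√173, √26), and [Q(√173, √26):Q] = 4 (since 173, 26 are distinct squarefree integers > 1 with 4498 not a perfect square). To show equality we compute the minimal polynomial of γ. From γ = √173 + √26: γ^2 = 173 + 2√(4498) + 26 = 199 + 2√(4498), so γ^2 - 199 = 2√(4498); squaring, (γ^2 - 199)^2 = 4·4498, i.e. γ^4 - 398γ^2 + 39601 - 17992 = 0, i.e. γ^4 - 398γ^2 + 21609 = 0. So γ is a root of x^4 - 398x^2 + 21609. This polynomial is irreducible over Q: it has no rational root (each ±√173 ± √26 is irrational), and any factorization into two quadratics over Q would force √(4498) ∈ Q (pairing opposite roots) or √173, √26 ∈ Q (other pairings), all impossible. Hence [Q(γ):Q] = 4 = [Q(√173, √26):Q], so Q(γ) = Q(√173, √26).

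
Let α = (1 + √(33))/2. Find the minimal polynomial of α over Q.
m_α(x) = x^2 - x - 8

From 2α - 1 = √(33), squaring gives (2α - 1)^2 = 33, i.e. 4α^2 - 4α + 1 = 33, so α^2 - α + (1 - 33)/4 = 0. Since 33 ≡ 1 (mod 4), (1 - 33)/4 = -8 ∈ Z. The polynomial x^2 - x - 8 has discriminant 1 - 4·(-8) = 33, which is not a perfect square in Q (d = 33 is squarefree and ≠ 1), so x^2 - x - 8 is irreducible over Q. It is the minimal polynomial of α.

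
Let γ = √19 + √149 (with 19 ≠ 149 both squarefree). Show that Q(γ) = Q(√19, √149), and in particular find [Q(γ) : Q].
[Q(γ) : Q] = 4 (equivalently, Q(γ) = Q(√19, √149))

Obviously Q(γ) ⊆ Q(√19, √149), and [Q(√19, √149):Q] = 4 (since 19, 149 are distinct squarefree integers > 1 with 2831 not a perfect square). To show equality we compute the minimal polynomial of γ. From γ = √19 + √149: γ^2 = 19 + 2√(2831) + 149 = 168 + 2√(2831), so γ^2 - 168 = 2√(2831); squaring, (γ^2 - 168)^2 = 4·2831, i.e. γ^4 - 336γ^2 + 28224 - 11324 = 0, i.e. γ^4 - 336γ^2 + 16900 = 0. So γ is a root of x^4 - 336x^2 + 16900. This polynomial is irreducible over Q: it has no rational root (each ±√19 ± √149 is irrational), and any factorization into two quadratics over Q would force √(2831) ∈ Q (pairing opposite roots) or √19, √149 ∈ Q (other pairings), all impossible. Hence [Q(γ):Q] = 4 = [Q(√19, √149):Q], so Q(γ) = Q(√19, √149).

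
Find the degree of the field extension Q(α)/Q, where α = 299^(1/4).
[Q(α):Q] = 4

α is a root of x^4 - 299. By Eisenstein's criterion at the prime p = 13 (which divides the constant term 299 but p^2 = 169 does not, since 299 is squarefree), x^4 - 299 is irreducible over Q. Hence [Q(α):Q] = 4.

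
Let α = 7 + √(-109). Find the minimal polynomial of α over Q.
m_α(x) = x^2 - 14x + 158

From α - 7 = √(-109), squaring gives (α - 7)^2 = -109, i.e. α^2 - 14α + 49 = -109, so α^2 - 14α + 158 = 0. The discriminant of x^2 - 14x + 158 is (-14)^2 - 4·(158) = 196 - 632 = -436, and 4·(-109) is not a perfect square in Q since -109 is squarefree and ≠ 1. Hence x^2 - 14x + 158 is irreducible over Q and is the minimal polynomial of α.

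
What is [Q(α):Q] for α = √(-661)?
[Q(α):Q] = 2

[Q(α):Q] equals the degree of the minimal polynomial of α. Here α^2 = -661 and x^2 + 661 is irreducible (d = -661 is squarefree, ≠ 1, hence not a square), so deg(m_α) = 2. Thus [Q(α):Q] = 2.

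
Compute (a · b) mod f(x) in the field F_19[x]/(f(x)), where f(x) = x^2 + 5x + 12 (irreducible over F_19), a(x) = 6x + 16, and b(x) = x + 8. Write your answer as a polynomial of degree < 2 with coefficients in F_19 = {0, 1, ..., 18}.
a · b ≡ 15x + 18 (mod f(x))

Multiply in F_19[x]: a(x)·b(x) = (6x + 16)·(x + 8) = 6x^2 + 7x + 14. This has degree ≥ 2, so divide by f(x) over F_19: 6x^2 + 7x + 14 = (6)·(x^2 + 5x + 12) + (15x + 18). Hence a·b ≡ 15x + 18 (mod f). (F_19[x]/(f) is a field with 19^2 = 361 elements since f is irreducible of degree 2.)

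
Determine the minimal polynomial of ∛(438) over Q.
m_α(x) = x^3 - 438

α satisfies α^3 = 438, so x^3 - 438 annihilates α. By the rational root test, a rational root p/q (in lowest terms) of x^3 - 438 would satisfy p^3 = 438 q^3, forcing q = 1 and p^3 = 438; but 438 is not a perfect cube, contradiction. A monic cubic over Q with no rational root is irreducible (any nontrivial factorization would include a linear factor). Hence x^3 - 438 is the minimal polynomial of α, and in particular [Q(α):Q] = 3.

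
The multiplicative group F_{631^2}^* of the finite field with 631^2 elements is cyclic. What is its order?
|F_{631^2}^*| = 398160

F_{631^2} has 631^2 = 398161 elements; its multiplicative group consists of all nonzero elements, so |F_{631^2}^*| = 398161 - 1 = 398160. (It is cyclic since any finite subgroup of the multiplicative group of a field is cyclic.)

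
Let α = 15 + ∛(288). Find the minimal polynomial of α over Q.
m_α(x) = x^3 - 45x^2 + 675x - 3663

Set β = α - 15 = ∛(288), so β^3 = 288. Then (α - 15)^3 - 288 = 0, i.e. α is a root of g(x) = (x - 15)^3 - 288 = x^3 - 45x^2 + 675x - 3663. Since g(x) = h(x - 15) where h(x) = x^3 - 288, and h is irreducible over Q (because 288 is not a perfect cube, so h has no rational root, and a monic cubic with no rational root is irreducible), g is also irreducible (irreducibility is preserved under the substitution x → x - 15). Hence m_α(x) = x^3 - 45x^2 + 675x - 3663.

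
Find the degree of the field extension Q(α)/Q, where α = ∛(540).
[Q(α):Q] = 3

The minimal polynomial of α is x^3 - 540, irreducible over Q since 540 is not a perfect cube (so x^3 - 540 has no rational root). Hence [Q(α):Q] = deg(m_α) = 3.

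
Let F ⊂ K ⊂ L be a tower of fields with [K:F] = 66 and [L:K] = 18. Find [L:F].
[L:F] = 1188

The tower law says that for any tower of field extensions F ⊂ K ⊂ L with finite degrees, [L:F] = [L:K] · [K:F]. Here this gives [L:F] = 18 · 66 = 1188.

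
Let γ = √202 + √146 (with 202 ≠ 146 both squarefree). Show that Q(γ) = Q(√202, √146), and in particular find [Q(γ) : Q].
[Q(γ) : Q] = 4 (equivalently, Q(γ) = Q(√202, √146))

Obviously Q(γ) ⊆ Q(√202, √146), and [Q(√202, √146):Q] = 4 (since 202, 146 are distinct squarefree integers > 1 with 29492 not a perfect square). To show equality we compute the minimal polynomial of γ. From γ = √202 + √146: γ^2 = 202 + 2√(29492) + 146 = 348 + 2√(29492), so γ^2 - 348 = 2√(29492); squaring, (γ^2 - 348)^2 = 4·29492, i.e. γ^4 - 696γ^2 + 121104 - 117968 = 0, i.e. γ^4 - 696γ^2 + 3136 = 0. So γ is a root of x^4 - 696x^2 + 3136. This polynomial is irreducible over Q: it has no rational root (each ±√202 ± √146 is irrational), and any factorization into two quadratics over Q would force √(29492) ∈ Q (pairing opposite roots) or √202, √146 ∈ Q (other pairings), all impossible. Hence [Q(γ):Q] = 4 = [Q(√202, √146):Q], so Q(γ) = Q(√202, √146).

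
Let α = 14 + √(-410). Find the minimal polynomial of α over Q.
m_α(x) = x^2 - 28x + 606

From α - 14 = √(-410), squaring gives (α - 14)^2 = -410, i.e. α^2 - 28α + 196 = -410, so α^2 - 28α + 606 = 0. The discriminant of x^2 - 28x + 606 is (-28)^2 - 4·(606) = 784 - 2424 = -1640, and 4·(-410) is not a perfect square in Q since -410 is squarefree and ≠ 1. Hence x^2 - 28x + 606 is irreducible over Q and is the minimal polynomial of α.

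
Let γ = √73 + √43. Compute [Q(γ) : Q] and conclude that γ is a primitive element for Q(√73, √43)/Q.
[Q(γ) : Q] = 4 (equivalently, Q(γ) = Q(√73, √43))

Obviously Q(γ) ⊆ Q(√73, √43), and [Q(√73, √43):Q] = 4 (since 73, 43 are distinct squarefree integers > 1 with 3139 not a perfect square). To show equality we compute the minimal polynomial of γ. From γ = √73 + √43: γ^2 = 73 + 2√(3139) + 43 = 116 + 2√(3139), so γ^2 - 116 = 2√(3139); squaring, (γ^2 - 116)^2 = 4·3139, i.e. γ^4 - 232γ^2 + 13456 - 12556 = 0, i.e. γ^4 - 232γ^2 + 900 = 0. So γ is a root of x^4 - 232x^2 + 900. This polynomial is irreducible over Q: it has no rational root (each ±√73 ± √43 is irrational), and any factorization into two quadratics over Q would force √(3139) ∈ Q (pairing opposite roots) or √73, √43 ∈ Q (other pairings), all impossible. Hence [Q(γ):Q] = 4 = [Q(√73, √43):Q], so Q(γ) = Q(√73, √43).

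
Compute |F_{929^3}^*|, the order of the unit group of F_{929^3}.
|F_{929^3}^*| = 801765088

F_{929^3} has 929^3 = 801765089 elements; its multiplicative group consists of all nonzero elements, so |F_{929^3}^*| = 801765089 - 1 = 801765088. (It is cyclic since any finite subgroup of the multiplicative group of a field is cyclic.)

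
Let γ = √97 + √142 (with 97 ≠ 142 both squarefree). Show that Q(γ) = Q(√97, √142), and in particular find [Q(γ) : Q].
[Q(γ) : Q] = 4 (equivalently, Q(γ) = Q(√97, √142))

Obviously Q(γ) ⊆ Q(√97, √142), and [Q(√97, √142):Q] = 4 (since 97, 142 are distinct squarefree integers > 1 with 13774 not a perfect square). To show equality we compute the minimal polynomial of γ. From γ = √97 + √142: γ^2 = 97 + 2√(13774) + 142 = 239 + 2√(13774), so γ^2 - 239 = 2√(13774); squaring, (γ^2 - 239)^2 = 4·13774, i.e. γ^4 - 478γ^2 + 57121 - 55096 = 0, i.e. γ^4 - 478γ^2 + 2025 = 0. So γ is a root of x^4 - 478x^2 + 2025. This polynomial is irreducible over Q: it has no rational root (each ±√97 ± √142 is irrational), and any factorization into two quadratics over Q would force √(13774) ∈ Q (pairing opposite roots) or √97, √142 ∈ Q (other pairings), all impossible. Hence [Q(γ):Q] = 4 = [Q(√97, √142):Q], so Q(γ) = Q(√97, √142).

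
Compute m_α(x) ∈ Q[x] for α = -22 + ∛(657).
m_α(x) = x^3 + 66x^2 + 1452x + 9991

Set β = α + 22 = ∛(657), so β^3 = 657. Then (α + 22)^3 - 657 = 0, i.e. α is a root of g(x) = (x + 22)^3 - 657 = x^3 + 66x^2 + 1452x + 9991. Since g(x) = h(x + 22) where h(x) = x^3 - 657, and h is irreducible over Q (because 657 is not a perfect cube, so h has no rational root, and a monic cubic with no rational root is irreducible), g is also irreducible (irreducibility is preserved under the substitution x → x + 22). Hence m_α(x) = x^3 + 66x^2 + 1452x + 9991.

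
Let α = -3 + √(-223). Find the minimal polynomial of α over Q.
m_α(x) = x^2 + 6x + 232

From α + 3 = √(-223), squaring gives (α + 3)^2 = -223, i.e. α^2 + 6α + 9 = -223, so α^2 + 6α + 232 = 0. The discriminant of x^2 + 6x + 232 is (6)^2 - 4·(232) = 36 - 928 = -892, and 4·(-223) is not a perfect square in Q since -223 is squarefree and ≠ 1. Hence x^2 + 6x + 232 is irreducible over Q and is the minimal polynomial of α.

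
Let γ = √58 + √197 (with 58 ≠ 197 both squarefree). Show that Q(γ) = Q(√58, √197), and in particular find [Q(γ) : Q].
[Q(γ) : Q] = 4 (equivalently, Q(γ) = Q(√58, √197))

Obviously Q(γ) ⊆ Q(√58, √197), and [Q(√58, √197):Q] = 4 (since 58, 197 are distinct squarefree integers > 1 with 11426 not a perfect square). To show equality we compute the minimal polynomial of γ. From γ = √58 + √197: γ^2 = 58 + 2√(11426) + 197 = 255 + 2√(11426), so γ^2 - 255 = 2√(11426); squaring, (γ^2 - 255)^2 = 4·11426, i.e. γ^4 - 510γ^2 + 65025 - 45704 = 0, i.e. γ^4 - 510γ^2 + 19321 = 0. So γ is a root of x^4 - 510x^2 + 19321. This polynomial is irreducible over Q: it has no rational root (each ±√58 ± √197 is irrational), and any factorization into two quadratics over Q would force √(11426) ∈ Q (pairing opposite roots) or √58, √197 ∈ Q (other pairings), all impossible. Hence [Q(γ):Q] = 4 = [Q(√58, √197):Q], so Q(γ) = Q(√58, √197).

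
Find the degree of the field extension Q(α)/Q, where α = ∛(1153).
[Q(α):Q] = 3

The minimal polynomial of α is x^3 - 1153, irreducible over Q since 1153 is not a perfect cube (so x^3 - 1153 has no rational root). Hence [Q(α):Q] = deg(m_α) = 3.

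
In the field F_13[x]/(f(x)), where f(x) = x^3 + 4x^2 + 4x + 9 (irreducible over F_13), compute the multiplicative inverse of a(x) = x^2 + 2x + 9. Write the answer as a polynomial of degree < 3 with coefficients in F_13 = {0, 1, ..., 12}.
a(x)^(-1) ≡ 11x^2 + 7x + 1 (mod f(x))

Since f is irreducible over F_13, F_13[x]/(f) is a field and a(x) ≠ 0 has an inverse. Apply the extended Euclidean algorithm to f(x) and a(x) in F_13[x]: f(x) = (x + 2)·a(x) + (4x + 4);  a(x) = (10x + 10)·(4x + 4) + (8). The last nonzero remainder is the constant 8 = gcd(f, a) in F_13. Back-substituting through the division chain expresses 8 = s(x)·a(x) + t(x)·f(x) with s(x) ≡ 10x^2 + 4x + 8 (mod f), so (10x^2 + 4x + 8)·a(x) ≡ 8 (mod f). Multiplying by 8^(-1) ≡ 5 in F_13 gives a(x)^(-1) ≡ 5·(10x^2 + 4x + 8) ≡ 11x^2 + 7x + 1 (mod f). Check: (x^2 + 2x + 9)·(11x^2 + 7x + 1) = 11x^4 + 3x^3 + 10x^2 + 9 ≡ 1 (mod x^3 + 4x^2 + 4x + 9).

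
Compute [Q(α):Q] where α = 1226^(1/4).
[Q(α):Q] = 4

α is a root of x^4 - 1226. By Eisenstein's criterion at the prime p = 2 (which divides the constant term 1226 but p^2 = 4 does not, since 1226 is squarefree), x^4 - 1226 is irreducible over Q. Hence [Q(α):Q] = 4.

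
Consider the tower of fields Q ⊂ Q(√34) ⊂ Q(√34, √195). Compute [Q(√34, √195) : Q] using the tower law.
[Q(√34, √195) : Q] = 4

[Q(√34):Q] = 2 (min poly x^2 - 34, irreducible since 34 is squarefree > 1). For the top step, suppose √195 ∈ Q(√34), say √195 = c + d√34 with c, d ∈ Q. Squaring: 195 = c^2 + 34d^2 + 2cd√34. Since √34 ∉ Q this forces 2cd = 0. If d = 0 then √195 = c ∈ Q, contradicting 195 squarefree > 1. If c = 0 then 195 = 34d^2, so 34·195 = (34d)^2 is a perfect square in Q — but 34·195 = 6630 is not a perfect square (since 34 and 195 are distinct squarefree integers). Contradiction. Hence √195 ∉ Q(√34), so x^2 - 195 stays irreducible over Q(√34) and [Q(√34, √195) : Q(√34)] = 2. By the tower law, [Q(√34, √195) : Q] = 2 · 2 = 4.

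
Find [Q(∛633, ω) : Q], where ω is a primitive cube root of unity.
[Q(∛633, ω) : Q] = 6

[Q(∛633):Q] = 3 (min poly x^3 - 633, irreducible since 633 is not a perfect cube). [Q(ω):Q] = 2 (min poly x^2 + x + 1). Since Q(∛633) ⊂ R and ω ∉ R, we have ω ∉ Q(∛633), so x^2 + x + 1 remains irreducible over Q(∛633) and [Q(∛633, ω) : Q(∛633)] = 2. By the tower law, [Q(∛633, ω) : Q] = 3 · 2 = 6. (In fact Q(∛633, ω) is the splitting field of x^3 - 633 over Q.)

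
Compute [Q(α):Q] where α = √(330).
[Q(α):Q] = 2

[Q(α):Q] equals the degree of the minimal polynomial of α. Here α^2 = 330 and x^2 - 330 is irreducible (d = 330 is squarefree, ≠ 1, hence not a square), so deg(m_α) = 2. Thus [Q(α):Q] = 2.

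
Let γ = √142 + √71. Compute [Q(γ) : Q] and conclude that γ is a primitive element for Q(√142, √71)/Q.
[Q(γ) : Q] = 4 (equivalently, Q(γ) = Q(√142, √71))

Obviously Q(γ) ⊆ Q(√142, √71), and [Q(√142, √71):Q] = 4 (since 142, 71 are distinct squarefree integers > 1 with 10082 not a perfect square). To show equality we compute the minimal polynomial of γ. From γ = √142 + √71: γ^2 = 142 + 2√(10082) + 71 = 213 + 2√(10082), so γ^2 - 213 = 2√(10082); squaring, (γ^2 - 213)^2 = 4·10082, i.e. γ^4 - 426γ^2 + 45369 - 40328 = 0, i.e. γ^4 - 426γ^2 + 5041 = 0. So γ is a root of x^4 - 426x^2 + 5041. This polynomial is irreducible over Q: it has no rational root (each ±√142 ± √71 is irrational), and any factorization into two quadratics over Q would force √(10082) ∈ Q (pairing opposite roots) or √142, √71 ∈ Q (other pairings), all impossible. Hence [Q(γ):Q] = 4 = [Q(√142, √71):Q], so Q(γ) = Q(√142, √71).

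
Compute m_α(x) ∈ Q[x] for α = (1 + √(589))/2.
m_α(x) = x^2 - x - 147

From 2α - 1 = √(589), squaring gives (2α - 1)^2 = 589, i.e. 4α^2 - 4α + 1 = 589, so α^2 - α + (1 - 589)/4 = 0. Since 589 ≡ 1 (mod 4), (1 - 589)/4 = -147 ∈ Z. The polynomial x^2 - x - 147 has discriminant 1 - 4·(-147) = 589, which is not a perfect square in Q (d = 589 is squarefree and ≠ 1), so x^2 - x - 147 is irreducible over Q. It is the minimal polynomial of α.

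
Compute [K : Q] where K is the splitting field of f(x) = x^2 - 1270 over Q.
[K : Q] = 2

f(x) = x^2 - 1270 factors as (x - √1270)(x + √1270). The splitting field is K = Q(√1270). Since 1270 is squarefree and > 1, it is not a perfect square, so x^2 - 1270 is irreducible over Q and [Q(√1270) : Q] = 2. Hence [K : Q] = 2.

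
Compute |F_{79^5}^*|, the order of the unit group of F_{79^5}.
|F_{79^5}^*| = 3077056398

F_{79^5} has 79^5 = 3077056399 elements; its multiplicative group consists of all nonzero elements, so |F_{79^5}^*| = 3077056399 - 1 = 3077056398. (It is cyclic since any finite subgroup of the multiplicative group of a field is cyclic.)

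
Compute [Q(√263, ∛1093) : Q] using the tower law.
[Q(√263, ∛1093) : Q] = 6

Let L = Q(√263, ∛1093). Since Q(√263) ⊂ L and [Q(√263):Q] = 2, the tower law gives 2 | [L:Q]. Likewise Q(∛1093) ⊂ L with [Q(∛1093):Q] = 3 (because 1093 is not a perfect cube), so 3 | [L:Q]. As gcd(2,3) = 1, [L:Q] is divisible by 6. Conversely L is generated over Q by √263 and ∛1093, so [L:Q] ≤ 2·3 = 6. Therefore [Q(√263, ∛1093) : Q] = 6.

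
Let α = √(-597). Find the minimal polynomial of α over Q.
m_α(x) = x^2 + 597

α satisfies α^2 + 597 = 0, so x^2 + 597 annihilates α. Since d = -597 is squarefree and ≠ 1, it is not a perfect square in Q, so x^2 + 597 has no rational root and is therefore irreducible over Q (a degree-2 polynomial over a field is irreducible iff it has no root). Hence m_α(x) = x^2 + 597.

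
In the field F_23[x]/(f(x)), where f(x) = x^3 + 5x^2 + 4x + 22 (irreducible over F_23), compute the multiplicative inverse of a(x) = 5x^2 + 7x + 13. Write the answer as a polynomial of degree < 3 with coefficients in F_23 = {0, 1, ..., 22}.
a(x)^(-1) ≡ 5x^2 + 9x (mod f(x))

Since f is irreducible over F_23, F_23[x]/(f) is a field and a(x) ≠ 0 has an inverse. Apply the extended Euclidean algorithm to f(x) and a(x) in F_23[x]: f(x) = (14x + 9)·a(x) + (12x + 20);  a(x) = (10x + 5)·(12x + 20) + (5). The last nonzero remainder is the constant 5 = gcd(f, a) in F_23. Back-substituting through the division chain expresses 5 = s(x)·a(x) + t(x)·f(x) with s(x) ≡ 2x^2 + 22x (mod f), so (2x^2 + 22x)·a(x) ≡ 5 (mod f). Multiplying by 5^(-1) ≡ 14 in F_23 gives a(x)^(-1) ≡ 14·(2x^2 + 22x) ≡ 5x^2 + 9x (mod f). Check: (5x^2 + 7x + 13)·(5x^2 + 9x) = 2x^4 + 11x^3 + 13x^2 + 2x ≡ 1 (mod x^3 + 5x^2 + 4x + 22).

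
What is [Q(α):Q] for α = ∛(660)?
[Q(α):Q] = 3

The minimal polynomial of α is x^3 - 660, irreducible over Q since 660 is not a perfect cube (so x^3 - 660 has no rational root). Hence [Q(α):Q] = deg(m_α) = 3.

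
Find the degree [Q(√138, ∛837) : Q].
[Q(√138, ∛837) : Q] = 6

Let L = Q(√138, ∛837). Since Q(√138) ⊂ L and [Q(√138):Q] = 2, the tower law gives 2 | [L:Q]. Likewise Q(∛837) ⊂ L with [Q(∛837):Q] = 3 (because 837 is not a perfect cube), so 3 | [L:Q]. As gcd(2,3) = 1, [L:Q] is divisible by 6. Conversely L is generated over Q by √138 and ∛837, so [L:Q] ≤ 2·3 = 6. Therefore [Q(√138, ∛837) : Q] = 6.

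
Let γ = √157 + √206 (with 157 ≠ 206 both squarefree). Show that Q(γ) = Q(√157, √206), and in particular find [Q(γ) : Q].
[Q(γ) : Q] = 4 (equivalently, Q(γ) = Q(√157, √206))

Obviously Q(γ) ⊆ Q(√157, √206), and [Q(√157, √206):Q] = 4 (since 157, 206 are distinct squarefree integers > 1 with 32342 not a perfect square). To show equality we compute the minimal polynomial of γ. From γ = √157 + √206: γ^2 = 157 + 2√(32342) + 206 = 363 + 2√(32342), so γ^2 - 363 = 2√(32342); squaring, (γ^2 - 363)^2 = 4·32342, i.e. γ^4 - 726γ^2 + 131769 - 129368 = 0, i.e. γ^4 - 726γ^2 + 2401 = 0. So γ is a root of x^4 - 726x^2 + 2401. This polynomial is irreducible over Q: it has no rational root (each ±√157 ± √206 is irrational), and any factorization into two quadratics over Q would force √(32342) ∈ Q (pairing opposite roots) or √157, √206 ∈ Q (other pairings), all impossible. Hence [Q(γ):Q] = 4 = [Q(√157, √206):Q], so Q(γ) = Q(√157, √206).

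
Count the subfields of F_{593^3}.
F_{593^3} has 2 subfields

The subfields of F_{p^n} are exactly the fields F_{p^d} for d | n (each is the fixed field of the unique index-d subgroup of Gal(F_{p^n}/F_p) ≅ Z/nZ). The divisors of n = 3 are {1, 3}, giving 2 subfields: F_{593^1}, F_{593^3}.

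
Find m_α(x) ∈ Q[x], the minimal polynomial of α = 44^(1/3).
m_α(x) = x^3 - 44

α satisfies α^3 = 44, so x^3 - 44 annihilates α. By the rational root test, a rational root p/q (in lowest terms) of x^3 - 44 would satisfy p^3 = 44 q^3, forcing q = 1 and p^3 = 44; but 44 is not a perfect cube, contradiction. A monic cubic over Q with no rational root is irreducible (any nontrivial factorization would include a linear factor). Hence x^3 - 44 is the minimal polynomial of α, and in particular [Q(α):Q] = 3.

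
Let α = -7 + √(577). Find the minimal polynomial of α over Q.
m_α(x) = x^2 + 14x - 528

From α + 7 = √(577), squaring gives (α + 7)^2 = 577, i.e. α^2 + 14α + 49 = 577, so α^2 + 14α - 528 = 0. The discriminant of x^2 + 14x - 528 is (14)^2 - 4·(-528) = 196 + 2112 = 2308, and 4·(577) is not a perfect square in Q since 577 is squarefree and ≠ 1. Hence x^2 + 14x - 528 is irreducible over Q and is the minimal polynomial of α.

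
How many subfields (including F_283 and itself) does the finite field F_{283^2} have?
F_{283^2} has 2 subfields

The subfields of F_{p^n} are exactly the fields F_{p^d} for d | n (each is the fixed field of the unique index-d subgroup of Gal(F_{p^n}/F_p) ≅ Z/nZ). The divisors of n = 2 are {1, 2}, giving 2 subfields: F_{283^1}, F_{283^2}.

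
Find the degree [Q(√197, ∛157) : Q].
[Q(√197, ∛157) : Q] = 6

Let L = Q(√197, ∛157). Since Q(√197) ⊂ L and [Q(√197):Q] = 2, the tower law gives 2 | [L:Q]. Likewise Q(∛157) ⊂ L with [Q(∛157):Q] = 3 (because 157 is not a perfect cube), so 3 | [L:Q]. As gcd(2,3) = 1, [L:Q] is divisible by 6. Conversely L is generated over Q by √197 and ∛157, so [L:Q] ≤ 2·3 = 6. Therefore [Q(√197, ∛157) : Q] = 6.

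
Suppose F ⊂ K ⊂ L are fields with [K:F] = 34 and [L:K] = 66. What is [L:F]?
[L:F] = 2244

The tower law says that for any tower of field extensions F ⊂ K ⊂ L with finite degrees, [L:F] = [L:K] · [K:F]. Here this gives [L:F] = 66 · 34 = 2244.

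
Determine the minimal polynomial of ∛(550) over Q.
m_α(x) = x^3 - 550

α satisfies α^3 = 550, so x^3 - 550 annihilates α. By the rational root test, a rational root p/q (in lowest terms) of x^3 - 550 would satisfy p^3 = 550 q^3, forcing q = 1 and p^3 = 550; but 550 is not a perfect cube, contradiction. A monic cubic over Q with no rational root is irreducible (any nontrivial factorization would include a linear factor). Hence x^3 - 550 is the minimal polynomial of α, and in particular [Q(α):Q] = 3.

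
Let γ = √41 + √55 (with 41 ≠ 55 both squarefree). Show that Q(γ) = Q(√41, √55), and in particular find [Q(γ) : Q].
[Q(γ) : Q] = 4 (equivalently, Q(γ) = Q(√41, √55))

Obviously Q(γ) ⊆ Q(√41, √55), and [Q(√41, √55):Q] = 4 (since 41, 55 are distinct squarefree integers > 1 with 2255 not a perfect square). To show equality we compute the minimal polynomial of γ. From γ = √41 + √55: γ^2 = 41 + 2√(2255) + 55 = 96 + 2√(2255), so γ^2 - 96 = 2√(2255); squaring, (γ^2 - 96)^2 = 4·2255, i.e. γ^4 - 192γ^2 + 9216 - 9020 = 0, i.e. γ^4 - 192γ^2 + 196 = 0. So γ is a root of x^4 - 192x^2 + 196. This polynomial is irreducible over Q: it has no rational root (each ±√41 ± √55 is irrational), and any factorization into two quadratics over Q would force √(2255) ∈ Q (pairing opposite roots) or √41, √55 ∈ Q (other pairings), all impossible. Hence [Q(γ):Q] = 4 = [Q(√41, √55):Q], so Q(γ) = Q(√41, √55).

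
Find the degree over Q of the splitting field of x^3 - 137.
[K : Q] = 6

The roots of x^3 - 137 are ∛137, ω∛137, ω^2∛137 where ω = e^(2πi/3) is a primitive cube root of unity, so K = Q(∛137, ω). Now [Q(∛137):Q] = 3 (since 137 is not a perfect cube, x^3 - 137 is irreducible) and [Q(ω):Q] = 2. Both 2 and 3 divide [K:Q], and [K:Q] ≤ 3·2 = 6, so [K:Q] = 6. (Equivalently: Q(∛137) ⊂ R but ω ∉ R, so [K : Q(∛137)] = 2.)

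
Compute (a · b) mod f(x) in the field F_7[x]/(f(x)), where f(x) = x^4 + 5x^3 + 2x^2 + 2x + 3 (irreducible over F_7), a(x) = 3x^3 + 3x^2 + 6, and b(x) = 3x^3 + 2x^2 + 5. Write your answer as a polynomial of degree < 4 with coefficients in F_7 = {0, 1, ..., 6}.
a · b ≡ x^3 + x^2 + 3x + 1 (mod f(x))

Multiply in F_7[x]: a(x)·b(x) = (3x^3 + 3x^2 + 6)·(3x^3 + 2x^2 + 5) = 2x^6 + x^5 + 6x^4 + 5x^3 + 6x^2 + 2. This has degree ≥ 4, so divide by f(x) over F_7: 2x^6 + x^5 + 6x^4 + 5x^3 + 6x^2 + 2 = (2x^2 + 5x + 5)·(x^4 + 5x^3 + 2x^2 + 2x + 3) + (x^3 + x^2 + 3x + 1). Hence a·b ≡ x^3 + x^2 + 3x + 1 (mod f). (F_7[x]/(f) is a field with 7^4 = 2401 elements since f is irreducible of degree 4.)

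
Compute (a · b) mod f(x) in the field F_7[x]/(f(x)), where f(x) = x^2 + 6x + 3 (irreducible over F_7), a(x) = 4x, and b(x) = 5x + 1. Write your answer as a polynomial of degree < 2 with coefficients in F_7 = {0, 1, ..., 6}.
a · b ≡ 3x + 3 (mod f(x))

Multiply in F_7[x]: a(x)·b(x) = (4x)·(5x + 1) = 6x^2 + 4x. This has degree ≥ 2, so divide by f(x) over F_7: 6x^2 + 4x = (6)·(x^2 + 6x + 3) + (3x + 3). Hence a·b ≡ 3x + 3 (mod f). (F_7[x]/(f) is a field with 7^2 = 49 elements since f is irreducible of degree 2.)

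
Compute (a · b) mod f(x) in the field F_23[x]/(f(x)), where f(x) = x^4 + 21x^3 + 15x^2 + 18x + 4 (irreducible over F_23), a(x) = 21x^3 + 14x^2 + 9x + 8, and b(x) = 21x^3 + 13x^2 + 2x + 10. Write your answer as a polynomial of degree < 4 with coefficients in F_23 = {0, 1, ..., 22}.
a · b ≡ 7x^3 + 11x^2 + 8x + 2 (mod f(x))

Multiply in F_23[x]: a(x)·b(x) = (21x^3 + 14x^2 + 9x + 8)·(21x^3 + 13x^2 + 2x + 10) = 4x^6 + 15x^5 + 22x^4 + 17x^3 + 9x^2 + 14x + 11. This has degree ≥ 4, so divide by f(x) over F_23: 4x^6 + 15x^5 + 22x^4 + 17x^3 + 9x^2 + 14x + 11 = (4x^2 + 8)·(x^4 + 21x^3 + 15x^2 + 18x + 4) + (7x^3 + 11x^2 + 8x + 2). Hence a·b ≡ 7x^3 + 11x^2 + 8x + 2 (mod f). (F_23[x]/(f) is a field with 23^4 = 279841 elements since f is irreducible of degree 4.)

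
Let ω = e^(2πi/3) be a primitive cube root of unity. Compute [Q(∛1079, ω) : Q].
[Q(∛1079, ω) : Q] = 6

[Q(∛1079):Q] = 3 (min poly x^3 - 1079, irreducible since 1079 is not a perfect cube). [Q(ω):Q] = 2 (min poly x^2 + x + 1). Since Q(∛1079) ⊂ R and ω ∉ R, we have ω ∉ Q(∛1079), so x^2 + x + 1 remains irreducible over Q(∛1079) and [Q(∛1079, ω) : Q(∛1079)] = 2. By the tower law, [Q(∛1079, ω) : Q] = 3 · 2 = 6. (In fact Q(∛1079, ω) is the splitting field of x^3 - 1079 over Q.)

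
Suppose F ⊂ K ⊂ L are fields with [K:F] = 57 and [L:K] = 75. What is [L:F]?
[L:F] = 4275

The tower law says that for any tower of field extensions F ⊂ K ⊂ L with finite degrees, [L:F] = [L:K] · [K:F]. Here this gives [L:F] = 75 · 57 = 4275.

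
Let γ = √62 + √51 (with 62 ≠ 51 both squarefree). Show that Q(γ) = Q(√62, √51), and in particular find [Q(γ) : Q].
[Q(γ) : Q] = 4 (equivalently, Q(γ) = Q(√62, √51))

Obviously Q(γ) ⊆ Q(√62, √51), and [Q(√62, √51):Q] = 4 (since 62, 51 are distinct squarefree integers > 1 with 3162 not a perfect square). To show equality we compute the minimal polynomial of γ. From γ = √62 + √51: γ^2 = 62 + 2√(3162) + 51 = 113 + 2√(3162), so γ^2 - 113 = 2√(3162); squaring, (γ^2 - 113)^2 = 4·3162, i.e. γ^4 - 226γ^2 + 12769 - 12648 = 0, i.e. γ^4 - 226γ^2 + 121 = 0. So γ is a root of x^4 - 226x^2 + 121. This polynomial is irreducible over Q: it has no rational root (each ±√62 ± √51 is irrational), and any factorization into two quadratics over Q would force √(3162) ∈ Q (pairing opposite roots) or √62, √51 ∈ Q (other pairings), all impossible. Hence [Q(γ):Q] = 4 = [Q(√62, √51):Q], so Q(γ) = Q(√62, √51).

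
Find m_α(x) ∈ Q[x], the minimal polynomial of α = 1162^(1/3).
m_α(x) = x^3 - 1162

α satisfies α^3 = 1162, so x^3 - 1162 annihilates α. By the rational root test, a rational root p/q (in lowest terms) of x^3 - 1162 would satisfy p^3 = 1162 q^3, forcing q = 1 and p^3 = 1162; but 1162 is not a perfect cube, contradiction. A monic cubic over Q with no rational root is irreducible (any nontrivial factorization would include a linear factor). Hence x^3 - 1162 is the minimal polynomial of α, and in particular [Q(α):Q] = 3.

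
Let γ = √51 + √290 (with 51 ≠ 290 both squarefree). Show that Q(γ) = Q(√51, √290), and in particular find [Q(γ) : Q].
[Q(γ) : Q] = 4 (equivalently, Q(γ) = Q(√51, √290))

Obviously Q(γ) ⊆ Q(√51, √290), and [Q(√51, √290):Q] = 4 (since 51, 290 are distinct squarefree integers > 1 with 14790 not a perfect square). To show equality we compute the minimal polynomial of γ. From γ = √51 + √290: γ^2 = 51 + 2√(14790) + 290 = 341 + 2√(14790), so γ^2 - 341 = 2√(14790); squaring, (γ^2 - 341)^2 = 4·14790, i.e. γ^4 - 682γ^2 + 116281 - 59160 = 0, i.e. γ^4 - 682γ^2 + 57121 = 0. So γ is a root of x^4 - 682x^2 + 57121. This polynomial is irreducible over Q: it has no rational root (each ±√51 ± √290 is irrational), and any factorization into two quadratics over Q would force √(14790) ∈ Q (pairing opposite roots) or √51, √290 ∈ Q (other pairings), all impossible. Hence [Q(γ):Q] = 4 = [Q(√51, √290):Q], so Q(γ) = Q(√51, √290).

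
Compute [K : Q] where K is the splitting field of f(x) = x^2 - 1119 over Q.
[K : Q] = 2

f(x) = x^2 - 1119 factors as (x - √1119)(x + √1119). The splitting field is K = Q(√1119). Since 1119 is squarefree and > 1, it is not a perfect square, so x^2 - 1119 is irreducible over Q and [Q(√1119) : Q] = 2. Hence [K : Q] = 2.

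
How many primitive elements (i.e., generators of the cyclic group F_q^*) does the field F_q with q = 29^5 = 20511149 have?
There are φ(20511148) = 8790480 primitive elements

F_q^* is cyclic of order q - 1 = 20511148. A cyclic group of order m has exactly φ(m) generators. Here m = 20511148 = 2^2 · 7 · 732541, so the number of primitive elements is φ(20511148) = 8790480.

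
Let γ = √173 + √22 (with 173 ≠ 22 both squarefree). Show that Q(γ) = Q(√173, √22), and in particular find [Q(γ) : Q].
[Q(γ) : Q] = 4 (equivalently, Q(γ) = Q(√173, √22))

Obviously Q(γ) ⊆ Q(√173, √22), and [Q(√173, √22):Q] = 4 (since 173, 22 are distinct squarefree integers > 1 with 3806 not a perfect square). To show equality we compute the minimal polynomial of γ. From γ = √173 + √22: γ^2 = 173 + 2√(3806) + 22 = 195 + 2√(3806), so γ^2 - 195 = 2√(3806); squaring, (γ^2 - 195)^2 = 4·3806, i.e. γ^4 - 390γ^2 + 38025 - 15224 = 0, i.e. γ^4 - 390γ^2 + 22801 = 0. So γ is a root of x^4 - 390x^2 + 22801. This polynomial is irreducible over Q: it has no rational root (each ±√173 ± √22 is irrational), and any factorization into two quadratics over Q would force √(3806) ∈ Q (pairing opposite roots) or √173, √22 ∈ Q (other pairings), all impossible. Hence [Q(γ):Q] = 4 = [Q(√173, √22):Q], so Q(γ) = Q(√173, √22).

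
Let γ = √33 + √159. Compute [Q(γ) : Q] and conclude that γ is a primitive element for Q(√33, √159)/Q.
[Q(γ) : Q] = 4 (equivalently, Q(γ) = Q(√33, √159))

Obviously Q(γ) ⊆ Q(√33, √159), and [Q(√33, √159):Q] = 4 (since 33, 159 are distinct squarefree integers > 1 with 5247 not a perfect square). To show equality we compute the minimal polynomial of γ. From γ = √33 + √159: γ^2 = 33 + 2√(5247) + 159 = 192 + 2√(5247), so γ^2 - 192 = 2√(5247); squaring, (γ^2 - 192)^2 = 4·5247, i.e. γ^4 - 384γ^2 + 36864 - 20988 = 0, i.e. γ^4 - 384γ^2 + 15876 = 0. So γ is a root of x^4 - 384x^2 + 15876. This polynomial is irreducible over Q: it has no rational root (each ±√33 ± √159 is irrational), and any factorization into two quadratics over Q would force √(5247) ∈ Q (pairing opposite roots) or √33, √159 ∈ Q (other pairings), all impossible. Hence [Q(γ):Q] = 4 = [Q(√33, √159):Q], so Q(γ) = Q(√33, √159).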